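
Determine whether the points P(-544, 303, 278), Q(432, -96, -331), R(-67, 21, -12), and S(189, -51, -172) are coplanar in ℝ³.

No

The four points are coplanar iff the 3×3 determinant with rows PQ, PR, PS is zero.
Rows: (976, -399, -609), (477, -282, -290), (733, -354, -450).
Expanding along the first row: (976)(24240) − (-399)(-2080) + (-609)(37848) = -221112.
Nonzero ⇒ not coplanar.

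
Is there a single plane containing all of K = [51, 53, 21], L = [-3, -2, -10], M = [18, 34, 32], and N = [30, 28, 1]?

No

With K as base: KL = (-54, -55, -31), KM = (-33, -19, 11), KN = (-21, -25, -20).
KM × KN = (655, -891, 426).
KL · (KM × KN) = 429.
Since 429 ≠ 0, the four points are not coplanar.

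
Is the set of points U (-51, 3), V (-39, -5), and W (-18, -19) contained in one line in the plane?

Yes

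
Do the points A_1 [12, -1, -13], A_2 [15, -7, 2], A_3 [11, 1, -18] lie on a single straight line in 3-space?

A_1A_2 = (3, -6, 15), A_1A_3 = (-1, 2, -5).
A_1A_2 × A_1A_3 = (0, 0, 0).
The cross product vanishes, so the three points are collinear.

Yes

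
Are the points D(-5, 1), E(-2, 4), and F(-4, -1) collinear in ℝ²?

DE = (3, 3), DF = (1, -2).
If collinear, DF would be a scalar multiple of DE. But (3)·(-2) ≠ (3)·(1) (difference -9), so they are not parallel; the points are not collinear.

No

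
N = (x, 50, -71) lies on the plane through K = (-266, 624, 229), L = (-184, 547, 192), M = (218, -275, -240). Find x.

36

Coplanarity requires KL · (KM × KN) = 0.
KL = (82, -77, -37), KM = (484, -899, -469); the triple product is linear in x with coefficient 2850 and constant term -102600.
Setting it to zero: x = 36.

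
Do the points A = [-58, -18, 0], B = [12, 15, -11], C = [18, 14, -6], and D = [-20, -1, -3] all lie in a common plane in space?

No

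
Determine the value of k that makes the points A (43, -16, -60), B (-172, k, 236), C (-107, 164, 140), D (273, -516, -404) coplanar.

Coplanarity ⇔ det[AB; AC; AD] = 0.
Expanding, this is linear in k: (-5600)k + (1668800) = 0.
So k = 298.

298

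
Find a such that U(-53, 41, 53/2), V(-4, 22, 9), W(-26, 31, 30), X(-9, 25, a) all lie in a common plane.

81/2

The points are coplanar iff UV · (UW × UX) = 0.
Expanding, this is linear in a: (23)a + (-1863/2) = 0.
So a = 81/2.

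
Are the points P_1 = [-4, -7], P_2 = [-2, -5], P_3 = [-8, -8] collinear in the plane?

P_1P_2 = (2, 2), P_1P_3 = (-4, -1).
Twice the signed area of △P_1P_2P_3 is (2)(-1) − (2)(-4) = 6.
The area is nonzero, so the three points are not collinear.

No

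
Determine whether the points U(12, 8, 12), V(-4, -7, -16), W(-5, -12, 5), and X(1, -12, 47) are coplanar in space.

Yes

With U as base: UV = (-16, -15, -28), UW = (-17, -20, -7), UX = (-11, -20, 35).
UW × UX = (-840, 672, 120).
UV · (UW × UX) = 0.
The scalar triple product vanishes, so the four points are coplanar.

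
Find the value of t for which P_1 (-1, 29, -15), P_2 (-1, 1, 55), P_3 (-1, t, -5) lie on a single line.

Direction P_1P_2 = (0, -28, 70). From the z-coordinate of P_3, the parameter along the line is τ = (-5 − (-15))/70 = 1/7.
Then t = 29 + 1/7·(-28) = 25.

25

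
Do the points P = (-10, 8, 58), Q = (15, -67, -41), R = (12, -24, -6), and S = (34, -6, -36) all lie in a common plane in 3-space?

The four points are coplanar iff the 3×3 determinant with rows PQ, PR, PS is zero.
Rows: (25, -75, -99), (22, -32, -64), (44, -14, -94).
Expanding along the first row: (25)(2112) − (-75)(748) + (-99)(1100) = 0.
Zero determinant ⇒ coplanar.

Yes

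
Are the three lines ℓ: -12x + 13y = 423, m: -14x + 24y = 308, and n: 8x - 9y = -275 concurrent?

Yes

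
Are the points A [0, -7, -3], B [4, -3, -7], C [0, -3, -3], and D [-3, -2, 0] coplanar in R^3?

Yes

With A as base: AB = (4, 4, -4), AC = (0, 4, 0), AD = (-3, 5, 3).
AC × AD = (12, 0, 12).
AB · (AC × AD) = 0.
The scalar triple product vanishes, so the four points are coplanar.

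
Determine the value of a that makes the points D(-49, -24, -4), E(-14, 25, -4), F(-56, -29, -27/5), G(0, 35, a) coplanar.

-6/5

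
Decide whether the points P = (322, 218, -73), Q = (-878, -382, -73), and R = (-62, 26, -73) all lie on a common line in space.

Yes

PQ = (-1200, -600, 0), PR = (-384, -192, 0).
PQ × PR = (0, 0, 0).
The cross product vanishes, so the three points are collinear.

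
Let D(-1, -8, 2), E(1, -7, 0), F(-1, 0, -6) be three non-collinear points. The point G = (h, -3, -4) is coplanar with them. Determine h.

1

Coplanarity requires DE · (DF × DG) = 0.
DE = (2, 1, -2), DF = (0, 8, -8); the triple product is linear in h with coefficient 8 and constant term -8.
Setting it to zero: h = 1.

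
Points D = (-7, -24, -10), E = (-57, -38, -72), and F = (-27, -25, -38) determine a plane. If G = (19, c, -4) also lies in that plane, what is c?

21

Coplanarity requires DE · (DF × DG) = 0.
DE = (-50, -14, -62), DF = (-20, -1, -28); the triple product is linear in c with coefficient -160 and constant term 3360.
Setting it to zero: c = 21.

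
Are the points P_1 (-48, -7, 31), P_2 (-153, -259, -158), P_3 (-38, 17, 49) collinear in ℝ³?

Yes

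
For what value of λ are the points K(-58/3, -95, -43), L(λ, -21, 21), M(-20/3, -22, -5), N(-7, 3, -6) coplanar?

2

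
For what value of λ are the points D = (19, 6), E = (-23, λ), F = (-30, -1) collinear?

0

The three points are collinear iff det[DE; DF] = 0.
This determinant is linear in λ: (49)λ + (0) = 0, so λ = 0.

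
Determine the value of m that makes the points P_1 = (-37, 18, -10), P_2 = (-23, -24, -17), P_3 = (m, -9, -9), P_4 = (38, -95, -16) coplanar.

-12

Normal to plane P_1P_2P_4: n = (-539, -441, 1568); plane equation n·P = -3675.
Requiring n·P_3 = -3675: (-539)m + (-10143) = -3675.
So m = -12.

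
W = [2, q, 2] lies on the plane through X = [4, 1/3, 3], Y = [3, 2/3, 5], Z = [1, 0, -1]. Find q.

1/3

The plane through X, Y, Z has equation −(2/3)x − 10y + (4/3)z = -2.
Substituting W: (-10)q + (4/3) = -2, so q = 1/3.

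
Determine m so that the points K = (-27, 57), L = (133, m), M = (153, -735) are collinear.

-647

Collinearity: (L − K) must be parallel to (M − K) = (180, -792).
Cross-multiplying the components: (m − 57)·(180) = (160)·(-792).
Solving gives m = -647.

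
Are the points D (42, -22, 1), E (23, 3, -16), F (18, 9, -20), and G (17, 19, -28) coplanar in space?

Yes

The four points are coplanar iff the 3×3 determinant with rows DE, DF, DG is zero.
Rows: (-19, 25, -17), (-24, 31, -21), (-25, 41, -29).
Expanding along the first row: (-19)(-38) − (25)(171) + (-17)(-209) = 0.
Zero determinant ⇒ coplanar.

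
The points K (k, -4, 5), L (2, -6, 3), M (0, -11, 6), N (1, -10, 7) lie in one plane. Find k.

4

The points are coplanar iff KL · (KM × KN) = 0.
Expanding, this is linear in k: (8)k + (-32) = 0.
So k = 4.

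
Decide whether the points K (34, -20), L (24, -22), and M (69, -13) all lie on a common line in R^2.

Yes

KL = (-10, -2), KM = (35, 7).
Twice the signed area of △KLM is (-10)(7) − (-2)(35) = 0.
The triangle is degenerate (zero area), so the points are collinear.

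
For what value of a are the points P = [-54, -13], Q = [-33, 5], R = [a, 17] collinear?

-19

The three points are collinear iff det[PQ; PR] = 0.
This determinant is linear in a: (-18)a + (-342) = 0, so a = -19.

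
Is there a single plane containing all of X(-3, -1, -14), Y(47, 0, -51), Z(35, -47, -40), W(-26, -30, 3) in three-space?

A normal to the plane through X, Y, Z is n = XY × XZ = (-1728, -106, -2338).
The plane has equation n·P = 38022. For W: n·W = 41094.
41094 ≠ 38022, so W is off the plane.

No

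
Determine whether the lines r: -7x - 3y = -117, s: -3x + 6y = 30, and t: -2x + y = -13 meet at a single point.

Intersecting r and s: solving the 2×2 system gives (x, y) = (12, 11).
Substitute into t: (-2)(12) + (1)(11) = -13.
This equals -13, so (12, 11) lies on all three lines and they are concurrent.

Yes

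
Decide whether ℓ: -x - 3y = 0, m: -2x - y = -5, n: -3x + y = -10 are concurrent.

The three lines meet at one point iff the augmented coefficient matrix [aᵢ bᵢ cᵢ] has rank < 3, i.e. its determinant vanishes.
Here the determinant is 0.
It vanishes, so the lines are concurrent at (3, -1).

Yes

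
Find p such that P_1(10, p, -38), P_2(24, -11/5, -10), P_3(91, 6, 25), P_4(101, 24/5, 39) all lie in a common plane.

Coplanarity ⇔ det[P_1P_2; P_1P_3; P_1P_4] = 0.
Expanding, this is linear in p: (588)p + (-5292/5) = 0.
So p = 9/5.

9/5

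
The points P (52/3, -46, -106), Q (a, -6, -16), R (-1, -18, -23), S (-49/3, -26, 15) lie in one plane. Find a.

Normal to plane PRS: n = (1728, -576, 576); plane equation n·X = -4608.
Requiring n·Q = -4608: (1728)a + (-5760) = -4608.
So a = 2/3.

2/3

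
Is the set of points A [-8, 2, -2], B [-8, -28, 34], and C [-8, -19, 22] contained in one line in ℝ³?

No

AB = (0, -30, 36), AC = (0, -21, 24).
Comparing components 2 and 3: (-30)(24) − (36)(-21) = 36 ≠ 0, so AB and AC are not parallel and the points are not collinear.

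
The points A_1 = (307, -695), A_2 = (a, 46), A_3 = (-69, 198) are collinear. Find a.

-5

The three points are collinear iff det[A_1A_2; A_1A_3] = 0.
This determinant is linear in a: (893)a + (4465) = 0, so a = -5.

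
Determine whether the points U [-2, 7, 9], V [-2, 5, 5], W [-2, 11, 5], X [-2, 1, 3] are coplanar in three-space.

Yes

With U as base: UV = (0, -2, -4), UW = (0, 4, -4), UX = (0, -6, -6).
UW × UX = (-48, 0, 0).
UV · (UW × UX) = 0.
The scalar triple product vanishes, so the four points are coplanar.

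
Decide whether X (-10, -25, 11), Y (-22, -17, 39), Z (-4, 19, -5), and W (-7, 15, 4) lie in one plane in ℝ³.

No

The four points are coplanar iff the 3×3 determinant with rows XY, XZ, XW is zero.
Rows: (-12, 8, 28), (6, 44, -16), (3, 40, -7).
Expanding along the first row: (-12)(332) − (8)(6) + (28)(108) = -1008.
Nonzero ⇒ not coplanar.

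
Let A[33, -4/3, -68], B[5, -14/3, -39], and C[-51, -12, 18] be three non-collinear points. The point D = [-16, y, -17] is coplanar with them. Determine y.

-7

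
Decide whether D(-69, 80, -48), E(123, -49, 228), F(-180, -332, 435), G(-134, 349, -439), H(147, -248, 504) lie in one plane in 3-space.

The plane through D, E, F has normal n = DE × DF = (51405, -123372, -93423) and equation n·P = -8932401.
Checking the remaining points: n·G = -8932401, n·H = -8932401.
All equal -8932401, so all 5 points lie in one plane.

Yes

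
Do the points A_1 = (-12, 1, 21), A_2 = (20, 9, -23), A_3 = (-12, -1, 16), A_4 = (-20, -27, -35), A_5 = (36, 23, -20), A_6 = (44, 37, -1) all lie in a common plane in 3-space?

No

The plane through A_1, A_2, A_3 has normal n = A_1A_2 × A_1A_3 = (-128, 160, -64) and equation n·P = 352.
Checking the remaining points: n·A_4 = 480, n·A_5 = 352, n·A_6 = 352.
Since n·A_4 = 480 ≠ 352, A_4 is off the plane and the points are not all coplanar.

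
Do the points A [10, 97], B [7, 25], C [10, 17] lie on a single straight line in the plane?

AB = (-3, -72), AC = (0, -80).
Twice the signed area of △ABC is (-3)(-80) − (-72)(0) = 240.
The area is nonzero, so the three points are not collinear.

No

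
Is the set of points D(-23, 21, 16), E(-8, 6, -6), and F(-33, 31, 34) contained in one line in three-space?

DE = (15, -15, -22), DF = (-10, 10, 18).
DE × DF = (-50, -50, 0).
The cross product is nonzero, so the points do not lie on one line.

No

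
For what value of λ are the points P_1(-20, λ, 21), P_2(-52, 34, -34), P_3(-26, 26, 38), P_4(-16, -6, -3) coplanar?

10

The points are coplanar iff P_1P_2 · (P_1P_3 × P_1P_4) = 0.
Expanding, this is linear in λ: (-1786)λ + (17860) = 0.
So λ = 10.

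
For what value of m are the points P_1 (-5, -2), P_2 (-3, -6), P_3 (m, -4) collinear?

The three points are collinear iff det[P_1P_2; P_1P_3] = 0.
This determinant is linear in m: (4)m + (16) = 0, so m = -4.

-4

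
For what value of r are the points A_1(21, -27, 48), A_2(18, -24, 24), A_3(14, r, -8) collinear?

-20

Direction A_1A_2 = (-3, 3, -24). From the x-coordinate of A_3, the parameter along the line is τ = (14 − 21)/(-3) = 7/3.
Then r = (-27) + 7/3·(3) = -20.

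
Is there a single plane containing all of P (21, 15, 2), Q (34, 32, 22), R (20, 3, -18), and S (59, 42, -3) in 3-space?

No

A normal to the plane through P, Q, R is n = PQ × PR = (-100, 240, -139).
The plane has equation n·X = 1222. For S: n·S = 4597.
4597 ≠ 1222, so S is off the plane.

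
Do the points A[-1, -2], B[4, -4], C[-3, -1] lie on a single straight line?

No

AB = (5, -2), AC = (-2, 1).
If collinear, AC would be a scalar multiple of AB. But (5)·(1) ≠ (-2)·(-2) (difference 1), so they are not parallel; the points are not collinear.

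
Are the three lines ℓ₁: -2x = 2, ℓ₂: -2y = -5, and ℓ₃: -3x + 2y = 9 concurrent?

Lines aᵢx + bᵢy = cᵢ with pairwise distinct directions are concurrent exactly when det[aᵢ bᵢ cᵢ] = 0.
Here the determinant is 4.
Nonzero, so no common point exists.

No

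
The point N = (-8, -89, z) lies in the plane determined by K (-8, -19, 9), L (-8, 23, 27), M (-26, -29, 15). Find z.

-21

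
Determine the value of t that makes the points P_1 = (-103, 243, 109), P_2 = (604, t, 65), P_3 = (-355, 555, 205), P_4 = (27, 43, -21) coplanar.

-523

Normal to plane P_1P_3P_4: n = (-21360, -20280, 9840); plane equation n·P = -1655400.
Requiring n·P_2 = -1655400: (-20280)t + (-12261840) = -1655400.
So t = -523.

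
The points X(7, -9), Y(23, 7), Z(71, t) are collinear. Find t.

55

The three points are collinear iff det[XY; XZ] = 0.
This determinant is linear in t: (16)t + (-880) = 0, so t = 55.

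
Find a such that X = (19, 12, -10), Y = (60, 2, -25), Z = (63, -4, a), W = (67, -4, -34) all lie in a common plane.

-34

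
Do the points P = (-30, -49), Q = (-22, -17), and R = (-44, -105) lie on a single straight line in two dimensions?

Yes

PQ = (8, 32), PR = (-14, -56).
det[PQ; PR] = (8)(-56) − (32)(-14) = 0.
The determinant is zero, so the points are collinear.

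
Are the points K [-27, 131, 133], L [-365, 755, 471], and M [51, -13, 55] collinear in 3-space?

Yes

KL = (-338, 624, 338), KM = (78, -144, -78).
KL × KM = (0, 0, 0).
The cross product vanishes, so the three points are collinear.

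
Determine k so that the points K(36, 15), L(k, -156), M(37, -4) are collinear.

The three points are collinear iff det[KL; KM] = 0.
This determinant is linear in k: (-19)k + (855) = 0, so k = 45.

45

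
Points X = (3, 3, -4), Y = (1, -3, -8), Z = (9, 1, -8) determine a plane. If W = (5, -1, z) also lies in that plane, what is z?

A normal to the plane is n = XY × XZ = (16, -32, 40).
W lies in the plane iff n · XW = 0.
This gives (40)z + (320) = 0, so z = -8.

-8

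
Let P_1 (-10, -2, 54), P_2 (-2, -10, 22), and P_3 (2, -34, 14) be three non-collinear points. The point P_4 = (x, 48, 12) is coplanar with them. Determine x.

Coplanarity requires P_1P_2 · (P_1P_3 × P_1P_4) = 0.
P_1P_2 = (8, -8, -32), P_1P_3 = (12, -32, -40); the triple product is linear in x with coefficient -704 and constant term -3520.
Setting it to zero: x = -5.

-5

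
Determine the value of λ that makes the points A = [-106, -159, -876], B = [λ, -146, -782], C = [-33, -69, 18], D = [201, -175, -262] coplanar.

Coplanarity ⇔ det[AB; AC; AD] = 0.
Expanding, this is linear in λ: (69564)λ + (7652040) = 0.
So λ = -110.

-110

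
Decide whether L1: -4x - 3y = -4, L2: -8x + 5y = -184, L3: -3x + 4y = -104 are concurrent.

Lines aᵢx + bᵢy = cᵢ with pairwise distinct directions are concurrent exactly when det[aᵢ bᵢ cᵢ] = 0.
Here the determinant is 44.
Nonzero, so no common point exists.

No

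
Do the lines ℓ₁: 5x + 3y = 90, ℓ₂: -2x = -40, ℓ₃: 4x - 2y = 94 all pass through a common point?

No

The three lines meet at one point iff the augmented coefficient matrix [aᵢ bᵢ cᵢ] has rank < 3, i.e. its determinant vanishes.
Here the determinant is 44.
Nonzero, so no common point exists.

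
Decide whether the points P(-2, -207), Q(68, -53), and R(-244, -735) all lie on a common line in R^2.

No

PQ = (70, 154), PR = (-242, -528).
If collinear, PR would be a scalar multiple of PQ. But (70)·(-528) ≠ (154)·(-242) (difference 308), so they are not parallel; the points are not collinear.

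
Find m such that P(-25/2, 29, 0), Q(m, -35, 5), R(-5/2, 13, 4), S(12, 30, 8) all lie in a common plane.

-6

Normal to plane PRS: n = (-132, 18, 402); plane equation n·X = 2172.
Requiring n·Q = 2172: (-132)m + (1380) = 2172.
So m = -6.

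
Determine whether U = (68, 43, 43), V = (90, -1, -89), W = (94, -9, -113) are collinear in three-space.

Yes

UV = (22, -44, -132), UW = (26, -52, -156).
Each component of UW is 13/11 times the corresponding component of UV, so UW = 13/11·UV and the points are collinear.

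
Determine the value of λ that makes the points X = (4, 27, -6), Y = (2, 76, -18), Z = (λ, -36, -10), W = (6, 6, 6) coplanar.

10/3

The points are coplanar iff XY · (XZ × XW) = 0.
Expanding, this is linear in λ: (-336)λ + (1120) = 0.
So λ = 10/3.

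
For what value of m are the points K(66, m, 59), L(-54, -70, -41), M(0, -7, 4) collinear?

70

Collinearity requires KL × KM = 0; each component is linear in m.
The x-component gives (-45)m + (3150) = 0, so m = 70.
The remaining components then also vanish.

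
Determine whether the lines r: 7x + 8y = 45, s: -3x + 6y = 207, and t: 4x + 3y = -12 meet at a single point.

Intersecting r and s: solving the 2×2 system gives (x, y) = (-21, 24).
Substitute into t: (4)(-21) + (3)(24) = -12.
This equals -12, so (-21, 24) lies on all three lines and they are concurrent.

Yes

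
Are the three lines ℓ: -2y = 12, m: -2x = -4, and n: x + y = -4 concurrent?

Intersecting ℓ and m: solving the 2×2 system gives (x, y) = (2, -6).
Substitute into n: (1)(2) + (1)(-6) = -4.
This equals -4, so (2, -6) lies on all three lines and they are concurrent.

Yes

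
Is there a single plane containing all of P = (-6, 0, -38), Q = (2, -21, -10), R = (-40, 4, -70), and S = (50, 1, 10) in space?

A normal to the plane through P, Q, R is n = PQ × PR = (560, -696, -682).
The plane has equation n·X = 22556. For S: n·S = 20484.
20484 ≠ 22556, so S is off the plane.

No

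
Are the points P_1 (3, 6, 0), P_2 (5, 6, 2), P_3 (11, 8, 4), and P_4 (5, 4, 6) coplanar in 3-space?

The four points are coplanar iff the 3×3 determinant with rows P_1P_2, P_1P_3, P_1P_4 is zero.
Rows: (2, 0, 2), (8, 2, 4), (2, -2, 6).
Expanding along the first row: (2)(20) − (0)(40) + (2)(-20) = 0.
Zero determinant ⇒ coplanar.

Yes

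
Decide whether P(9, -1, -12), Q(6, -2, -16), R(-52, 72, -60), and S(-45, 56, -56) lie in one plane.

No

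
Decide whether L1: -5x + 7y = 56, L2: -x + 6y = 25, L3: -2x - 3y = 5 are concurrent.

Lines aᵢx + bᵢy = cᵢ with pairwise distinct directions are concurrent exactly when det[aᵢ bᵢ cᵢ] = 0.
Here the determinant is 0.
It vanishes, so the lines are concurrent at (-7, 3).

Yes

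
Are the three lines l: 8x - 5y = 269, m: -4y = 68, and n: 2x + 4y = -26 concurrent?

The three lines meet at one point iff the augmented coefficient matrix [aᵢ bᵢ cᵢ] has rank < 3, i.e. its determinant vanishes.
Here the determinant is 128.
Nonzero, so no common point exists.

No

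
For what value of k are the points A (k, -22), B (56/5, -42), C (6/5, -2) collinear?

31/5

The three points are collinear iff det[AB; AC] = 0.
This determinant is linear in k: (-40)k + (248) = 0, so k = 31/5.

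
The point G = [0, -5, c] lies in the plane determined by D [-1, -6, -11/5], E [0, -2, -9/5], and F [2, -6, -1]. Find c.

-9/5

Coplanarity requires DE · (DF × DG) = 0.
DE = (1, 4, 2/5), DF = (3, 0, 6/5); the triple product is linear in c with coefficient -12 and constant term -108/5.
Setting it to zero: c = -9/5.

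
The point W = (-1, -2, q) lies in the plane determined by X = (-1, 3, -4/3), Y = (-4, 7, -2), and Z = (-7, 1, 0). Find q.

Coplanarity requires XY · (XZ × XW) = 0.
XY = (-3, 4, -2/3), XZ = (-6, -2, 4/3); the triple product is linear in q with coefficient 30 and constant term 0.
Setting it to zero: q = 0.

0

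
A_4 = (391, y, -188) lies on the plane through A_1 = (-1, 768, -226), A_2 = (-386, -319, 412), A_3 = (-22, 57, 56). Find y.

62

The plane through A_1, A_2, A_3 has equation 147084x + 95172y + 250908z = 16239804.
Substituting A_4: (95172)y + (10339140) = 16239804, so y = 62.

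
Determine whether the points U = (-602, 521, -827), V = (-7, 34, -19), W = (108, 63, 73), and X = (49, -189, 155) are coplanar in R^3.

No

A normal to the plane through U, V, W is n = UV × UW = (-68236, 38180, 73260).
The plane has equation n·P = 383832. For X: n·X = 795716.
795716 ≠ 383832, so X is off the plane.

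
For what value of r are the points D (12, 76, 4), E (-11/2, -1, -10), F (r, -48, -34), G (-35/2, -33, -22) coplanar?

-28

The points are coplanar iff DE · (DF × DG) = 0.
Expanding, this is linear in r: (-476)r + (-13328) = 0.
So r = -28.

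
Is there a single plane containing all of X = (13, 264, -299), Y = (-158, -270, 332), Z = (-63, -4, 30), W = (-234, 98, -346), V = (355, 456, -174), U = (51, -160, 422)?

No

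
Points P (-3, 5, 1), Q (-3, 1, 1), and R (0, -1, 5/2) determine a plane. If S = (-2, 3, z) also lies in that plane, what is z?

The plane through P, Q, R has equation −6x + 12z = 30.
Substituting S: (12)z + (12) = 30, so z = 3/2.

3/2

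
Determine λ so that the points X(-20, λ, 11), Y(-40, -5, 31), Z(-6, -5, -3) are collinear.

-5

Collinearity requires XY × XZ = 0; each component is linear in λ.
The x-component gives (34)λ + (170) = 0, so λ = -5.
The remaining components then also vanish.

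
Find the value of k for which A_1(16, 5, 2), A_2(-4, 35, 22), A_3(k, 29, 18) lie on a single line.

Collinearity requires A_1A_2 × A_1A_3 = 0; each component is linear in k.
The y-component gives (20)k + (0) = 0, so k = 0.
The remaining components then also vanish.

0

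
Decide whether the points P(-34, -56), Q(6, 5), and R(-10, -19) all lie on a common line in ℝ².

No

PQ = (40, 61), PR = (24, 37).
Twice the signed area of △PQR is (40)(37) − (61)(24) = 16.
The area is nonzero, so the three points are not collinear.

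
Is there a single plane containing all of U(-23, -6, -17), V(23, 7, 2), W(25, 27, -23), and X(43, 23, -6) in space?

No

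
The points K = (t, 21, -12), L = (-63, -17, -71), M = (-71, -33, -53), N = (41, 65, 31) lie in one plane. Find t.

The points are coplanar iff KL · (KM × KN) = 0.
Expanding, this is linear in t: (3108)t + (34188) = 0.
So t = -11.

-11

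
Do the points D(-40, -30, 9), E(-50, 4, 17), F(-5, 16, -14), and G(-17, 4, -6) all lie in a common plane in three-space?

A normal to the plane through D, E, F is n = DE × DF = (-1150, 50, -1650).
The plane has equation n·P = 29650. For G: n·G = 29650.
Equal, so G lies in the plane and all four are coplanar.

Yes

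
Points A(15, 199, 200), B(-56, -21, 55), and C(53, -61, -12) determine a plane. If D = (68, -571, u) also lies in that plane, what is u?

-408

The plane through A, B, C has equation 8940x − 20562y + 26820z = 1406262.
Substituting D: (26820)u + (12348822) = 1406262, so u = -408.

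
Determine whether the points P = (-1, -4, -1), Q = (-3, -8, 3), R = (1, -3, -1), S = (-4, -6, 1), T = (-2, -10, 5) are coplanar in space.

No

The plane through P, Q, R has normal n = PQ × PR = (-4, 8, 6) and equation n·X = -34.
Checking the remaining points: n·S = -26, n·T = -42.
Since n·S = -26 ≠ -34, S is off the plane and the points are not all coplanar.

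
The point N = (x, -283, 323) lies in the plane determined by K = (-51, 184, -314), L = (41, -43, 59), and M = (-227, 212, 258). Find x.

173

The plane through K, L, M has equation −140288x − 118272y − 37376z = -2871296.
Substituting N: (-140288)x + (21398528) = -2871296, so x = 173.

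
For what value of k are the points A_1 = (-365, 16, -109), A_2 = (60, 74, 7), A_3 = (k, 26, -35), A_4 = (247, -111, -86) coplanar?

9

The points are coplanar iff A_1A_2 · (A_1A_3 × A_1A_4) = 0.
Expanding, this is linear in k: (-16066)k + (144594) = 0.
So k = 9.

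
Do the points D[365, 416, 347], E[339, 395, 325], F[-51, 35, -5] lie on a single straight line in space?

No

DE = (-26, -21, -22), DF = (-416, -381, -352).
DE × DF = (-990, 0, 1170).
The cross product is nonzero, so the points do not lie on one line.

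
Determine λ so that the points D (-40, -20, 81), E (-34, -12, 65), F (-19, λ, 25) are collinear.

Collinearity requires DE × DF = 0; each component is linear in λ.
The x-component gives (16)λ + (-128) = 0, so λ = 8.
The remaining components then also vanish.

8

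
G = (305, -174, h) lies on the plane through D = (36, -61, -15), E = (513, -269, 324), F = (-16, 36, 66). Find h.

183

A normal to the plane is n = DE × DF = (-49731, -56265, 35453).
G lies in the plane iff n · DG = 0.
This gives (35453)h + (-6487899) = 0, so h = 183.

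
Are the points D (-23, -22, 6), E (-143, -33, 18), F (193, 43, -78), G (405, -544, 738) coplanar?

A normal to the plane through D, E, F is n = DE × DF = (144, -7488, -5424).
The plane has equation n·P = 128880. For G: n·G = 128880.
Equal, so G lies in the plane and all four are coplanar.

Yes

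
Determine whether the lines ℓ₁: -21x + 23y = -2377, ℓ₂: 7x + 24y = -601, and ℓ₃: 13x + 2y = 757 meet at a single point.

Lines aᵢx + bᵢy = cᵢ with pairwise distinct directions are concurrent exactly when det[aᵢ bᵢ cᵢ] = 0.
Here the determinant is 0.
It vanishes, so the lines are concurrent at (65, -44).

Yes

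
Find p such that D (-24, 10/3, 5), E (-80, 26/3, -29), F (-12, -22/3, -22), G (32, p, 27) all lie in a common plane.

-16/3

Normal to plane DEF: n = (-1520/3, -1920, 1600/3); plane equation n·P = 25280/3.
Requiring n·G = 25280/3: (-1920)p + (-5440/3) = 25280/3.
So p = -16/3.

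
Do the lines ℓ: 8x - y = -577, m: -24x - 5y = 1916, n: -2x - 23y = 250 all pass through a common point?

Intersecting ℓ and m: solving the 2×2 system gives (x, y) = (-4801/64, -185/8).
Substitute into n: (-2)(-4801/64) + (-23)(-185/8) = 21821/32.
But n requires 250 ≠ 21821/32, so the three lines have no common point.

No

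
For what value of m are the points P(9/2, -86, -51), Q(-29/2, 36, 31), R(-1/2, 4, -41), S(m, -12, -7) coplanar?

The points are coplanar iff PQ · (PR × PS) = 0.
Expanding, this is linear in m: (-6160)m + (-36960) = 0.
So m = -6.

-6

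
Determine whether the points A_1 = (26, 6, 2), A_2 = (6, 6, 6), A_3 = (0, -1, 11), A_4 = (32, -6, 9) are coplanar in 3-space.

The four points are coplanar iff the 3×3 determinant with rows A_1A_2, A_1A_3, A_1A_4 is zero.
Rows: (-20, 0, 4), (-26, -7, 9), (6, -12, 7).
Expanding along the first row: (-20)(59) − (0)(-236) + (4)(354) = 236.
Nonzero ⇒ not coplanar.

No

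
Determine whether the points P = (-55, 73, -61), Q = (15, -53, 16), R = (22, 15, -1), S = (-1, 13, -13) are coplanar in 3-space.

Yes

A normal to the plane through P, Q, R is n = PQ × PR = (-3094, 1729, 5642).
The plane has equation n·X = -47775. For S: n·S = -47775.
Equal, so S lies in the plane and all four are coplanar.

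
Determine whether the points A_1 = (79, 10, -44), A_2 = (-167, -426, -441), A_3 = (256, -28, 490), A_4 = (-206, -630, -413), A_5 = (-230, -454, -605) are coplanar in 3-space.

The plane through A_1, A_2, A_3 has normal n = A_1A_2 × A_1A_3 = (-247910, 61095, 86520) and equation n·P = -22780820.
Checking the remaining points: n·A_4 = -23153150, n·A_5 = -23062430.
Since n·A_4 = -23153150 ≠ -22780820, A_4 is off the plane and the points are not all coplanar.

No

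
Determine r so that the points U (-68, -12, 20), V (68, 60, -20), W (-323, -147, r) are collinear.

Collinearity requires UV × UW = 0; each component is linear in r.
The x-component gives (72)r + (-6840) = 0, so r = 95.
The remaining components then also vanish.

95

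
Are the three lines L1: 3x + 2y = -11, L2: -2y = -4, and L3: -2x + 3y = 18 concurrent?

The three lines meet at one point iff the augmented coefficient matrix [aᵢ bᵢ cᵢ] has rank < 3, i.e. its determinant vanishes.
Here the determinant is -12.
Nonzero, so no common point exists.

No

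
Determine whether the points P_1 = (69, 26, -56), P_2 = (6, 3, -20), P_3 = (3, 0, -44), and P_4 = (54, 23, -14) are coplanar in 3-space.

A normal to the plane through P_1, P_2, P_3 is n = P_1P_2 × P_1P_3 = (660, -1620, 120).
The plane has equation n·P = -3300. For P_4: n·P_4 = -3300.
Equal, so P_4 lies in the plane and all four are coplanar.

Yes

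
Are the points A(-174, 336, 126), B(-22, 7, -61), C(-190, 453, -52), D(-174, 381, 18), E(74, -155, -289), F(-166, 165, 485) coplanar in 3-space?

Yes

The plane through A, B, C has normal n = AB × AC = (80441, 30048, 12520) and equation n·P = -2323086.
Checking the remaining points: n·D = -2323086, n·E = -2323086, n·F = -2323086.
All equal -2323086, so all 6 points lie in one plane.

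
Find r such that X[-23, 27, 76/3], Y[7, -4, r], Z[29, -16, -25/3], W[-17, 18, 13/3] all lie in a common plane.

-61/3

Normal to plane XZW: n = (600, 890, -210); plane equation n·P = 4910.
Requiring n·Y = 4910: (-210)r + (640) = 4910.
So r = -61/3.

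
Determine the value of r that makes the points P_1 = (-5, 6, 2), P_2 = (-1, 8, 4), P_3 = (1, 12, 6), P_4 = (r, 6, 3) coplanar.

-2

Coplanarity ⇔ det[P_1P_2; P_1P_3; P_1P_4] = 0.
Expanding, this is linear in r: (-4)r + (-8) = 0.
So r = -2.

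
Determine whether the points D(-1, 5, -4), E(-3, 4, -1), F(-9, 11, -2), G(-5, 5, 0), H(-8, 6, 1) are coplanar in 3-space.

No

The plane through D, E, F has normal n = DE × DF = (-20, -20, -20) and equation n·P = 0.
Checking the remaining points: n·G = 0, n·H = 20.
Since n·H = 20 ≠ 0, H is off the plane and the points are not all coplanar.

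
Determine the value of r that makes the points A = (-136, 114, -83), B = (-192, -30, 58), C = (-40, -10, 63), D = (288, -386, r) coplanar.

512

Coplanarity ⇔ det[AB; AC; AD] = 0.
Expanding, this is linear in r: (20768)r + (-10633216) = 0.
So r = 512.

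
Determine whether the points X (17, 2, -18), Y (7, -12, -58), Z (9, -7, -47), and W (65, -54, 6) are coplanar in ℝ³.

The four points are coplanar iff the 3×3 determinant with rows XY, XZ, XW is zero.
Rows: (-10, -14, -40), (-8, -9, -29), (48, -56, 24).
Expanding along the first row: (-10)(-1840) − (-14)(1200) + (-40)(880) = 0.
Zero determinant ⇒ coplanar.

Yes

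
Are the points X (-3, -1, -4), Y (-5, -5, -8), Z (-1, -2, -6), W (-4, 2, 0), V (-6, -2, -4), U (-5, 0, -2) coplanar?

The plane through X, Y, Z has normal n = XY × XZ = (4, -12, 10) and equation n·P = -40.
Checking the remaining points: n·W = -40, n·V = -40, n·U = -40.
All equal -40, so all 6 points lie in one plane.

Yes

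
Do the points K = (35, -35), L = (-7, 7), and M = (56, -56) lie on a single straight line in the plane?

KL = (-42, 42), KM = (21, -21).
Checking proportionality: KM = -1/2·KL, so the vectors are parallel and the points are collinear.

Yes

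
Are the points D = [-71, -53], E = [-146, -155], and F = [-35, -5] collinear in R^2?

DE = (-75, -102), DF = (36, 48).
Twice the signed area of △DEF is (-75)(48) − (-102)(36) = 72.
The area is nonzero, so the three points are not collinear.

No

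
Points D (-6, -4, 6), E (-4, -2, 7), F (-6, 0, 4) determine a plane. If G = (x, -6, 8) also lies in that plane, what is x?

-5

The plane through D, E, F has equation −8x + 4y + 8z = 80.
Substituting G: (-8)x + (40) = 80, so x = -5.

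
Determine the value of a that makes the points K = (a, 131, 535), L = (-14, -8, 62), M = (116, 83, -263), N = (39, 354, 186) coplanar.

The points are coplanar iff KL · (KM × KN) = 0.
Expanding, this is linear in a: (-128934)a + (-17148222) = 0.
So a = -133.

-133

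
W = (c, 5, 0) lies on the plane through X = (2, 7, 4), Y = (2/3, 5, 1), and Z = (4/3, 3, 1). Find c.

A normal to the plane is n = XY × XZ = (-6, -2, 4).
W lies in the plane iff n · XW = 0.
This gives (-6)c + (0) = 0, so c = 0.

0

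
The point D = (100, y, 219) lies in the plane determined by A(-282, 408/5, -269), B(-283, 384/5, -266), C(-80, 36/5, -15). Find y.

-342/5

A normal to the plane is n = AB × AC = (-996, 860, 1044).
D lies in the plane iff n · AD = 0.
This gives (860)y + (58824) = 0, so y = -342/5.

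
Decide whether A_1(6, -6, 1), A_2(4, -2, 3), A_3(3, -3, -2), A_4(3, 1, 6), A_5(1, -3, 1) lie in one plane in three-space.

The plane through A_1, A_2, A_3 has normal n = A_1A_2 × A_1A_3 = (-18, -12, 6) and equation n·P = -30.
Checking the remaining points: n·A_4 = -30, n·A_5 = 24.
Since n·A_5 = 24 ≠ -30, A_5 is off the plane and the points are not all coplanar.

No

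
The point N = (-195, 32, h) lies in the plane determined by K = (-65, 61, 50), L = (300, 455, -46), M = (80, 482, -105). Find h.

A normal to the plane is n = KL × KM = (-20654, 42655, 96535).
N lies in the plane iff n · KN = 0.
This gives (96535)h + (-3378725) = 0, so h = 35.

35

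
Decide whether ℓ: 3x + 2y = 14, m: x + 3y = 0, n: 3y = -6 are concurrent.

Yes

Lines aᵢx + bᵢy = cᵢ with pairwise distinct directions are concurrent exactly when det[aᵢ bᵢ cᵢ] = 0.
Here the determinant is 0.
It vanishes, so the lines are concurrent at (6, -2).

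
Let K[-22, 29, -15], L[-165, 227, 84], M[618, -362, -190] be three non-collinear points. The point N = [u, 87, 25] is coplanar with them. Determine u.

128

Coplanarity requires KL · (KM × KN) = 0.
KL = (-143, 198, 99), KM = (640, -391, -175); the triple product is linear in u with coefficient 4059 and constant term -519552.
Setting it to zero: u = 128.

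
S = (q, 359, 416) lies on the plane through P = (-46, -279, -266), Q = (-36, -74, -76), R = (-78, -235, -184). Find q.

-90

A normal to the plane is n = PQ × PR = (8450, -6900, 7000).
S lies in the plane iff n · PS = 0.
This gives (8450)q + (760500) = 0, so q = -90.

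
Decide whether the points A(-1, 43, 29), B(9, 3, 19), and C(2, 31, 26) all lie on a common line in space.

Yes

AB = (10, -40, -10), AC = (3, -12, -3).
AB × AC = (0, 0, 0).
The cross product vanishes, so the three points are collinear.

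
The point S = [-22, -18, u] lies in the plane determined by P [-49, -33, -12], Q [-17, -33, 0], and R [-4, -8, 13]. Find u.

A normal to the plane is n = PQ × PR = (-300, -260, 800).
S lies in the plane iff n · PS = 0.
This gives (800)u + (-2400) = 0, so u = 3.

3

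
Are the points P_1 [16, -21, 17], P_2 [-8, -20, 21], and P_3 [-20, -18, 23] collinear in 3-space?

P_1P_2 = (-24, 1, 4), P_1P_3 = (-36, 3, 6).
P_1P_2 × P_1P_3 = (-6, 0, -36).
The cross product is nonzero, so the points do not lie on one line.

No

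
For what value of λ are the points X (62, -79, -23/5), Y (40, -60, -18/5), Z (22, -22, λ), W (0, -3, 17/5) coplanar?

Normal to plane XYW: n = (76, 114, -494); plane equation n·P = -10108/5.
Requiring n·Z = -10108/5: (-494)λ + (-836) = -10108/5.
So λ = 12/5.

12/5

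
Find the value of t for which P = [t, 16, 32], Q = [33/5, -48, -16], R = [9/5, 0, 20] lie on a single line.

Direction QR = (-24/5, 48, 36). From the y-coordinate of P, the parameter along the line is τ = (16 − (-48))/48 = 4/3.
Then t = 33/5 + 4/3·(-24/5) = 1/5.

1/5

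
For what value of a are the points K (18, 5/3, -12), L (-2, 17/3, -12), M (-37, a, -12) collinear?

Collinearity requires KL × KM = 0; each component is linear in a.
The z-component gives (-20)a + (760/3) = 0, so a = 38/3.
The remaining components then also vanish.

38/3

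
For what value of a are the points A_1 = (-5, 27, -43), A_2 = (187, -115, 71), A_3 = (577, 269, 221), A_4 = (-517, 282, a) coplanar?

-332

Coplanarity ⇔ det[A_1A_2; A_1A_3; A_1A_4] = 0.
Expanding, this is linear in a: (129108)a + (42863856) = 0.
So a = -332.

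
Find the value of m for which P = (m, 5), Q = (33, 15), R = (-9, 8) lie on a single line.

-27

The three points are collinear iff det[PQ; PR] = 0.
This determinant is linear in m: (7)m + (189) = 0, so m = -27.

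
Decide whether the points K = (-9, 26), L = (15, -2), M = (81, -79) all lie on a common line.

Yes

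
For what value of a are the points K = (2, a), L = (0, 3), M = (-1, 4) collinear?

1

Collinearity: (K − L) must be parallel to (M − L) = (-1, 1).
Cross-multiplying the components: (a − 3)·(-1) = (2)·(1).
Solving gives a = 1.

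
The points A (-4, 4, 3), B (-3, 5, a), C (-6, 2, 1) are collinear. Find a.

4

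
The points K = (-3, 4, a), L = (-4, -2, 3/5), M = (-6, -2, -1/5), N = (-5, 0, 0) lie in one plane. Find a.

Coplanarity ⇔ det[KL; KM; KN] = 0.
Expanding, this is linear in a: (4)a + (-8/5) = 0.
So a = 2/5.

2/5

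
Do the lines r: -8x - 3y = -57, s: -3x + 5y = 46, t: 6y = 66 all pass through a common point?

Yes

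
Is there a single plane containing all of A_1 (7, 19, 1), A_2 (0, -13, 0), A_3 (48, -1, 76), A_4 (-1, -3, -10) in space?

A normal to the plane through A_1, A_2, A_3 is n = A_1A_2 × A_1A_3 = (-2420, 484, 1452).
The plane has equation n·P = -6292. For A_4: n·A_4 = -13552.
-13552 ≠ -6292, so A_4 is off the plane.

No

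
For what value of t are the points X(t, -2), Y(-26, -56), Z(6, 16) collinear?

-2

Collinearity: (X − Y) must be parallel to (Z − Y) = (32, 72).
Cross-multiplying the components: (t − (-26))·(72) = (54)·(32).
Solving gives t = -2.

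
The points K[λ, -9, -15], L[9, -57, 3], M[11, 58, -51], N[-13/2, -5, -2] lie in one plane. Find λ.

The points are coplanar iff KL · (KM × KN) = 0.
Expanding, this is linear in λ: (-2233)λ + (13398) = 0.
So λ = 6.

6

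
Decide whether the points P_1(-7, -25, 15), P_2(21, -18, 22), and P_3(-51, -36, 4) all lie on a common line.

Yes

P_1P_2 = (28, 7, 7), P_1P_3 = (-44, -11, -11).
Each component of P_1P_3 is -11/7 times the corresponding component of P_1P_2, so P_1P_3 = -11/7·P_1P_2 and the points are collinear.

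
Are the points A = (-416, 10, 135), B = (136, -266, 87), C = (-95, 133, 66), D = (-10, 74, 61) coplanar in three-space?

With A as base: AB = (552, -276, -48), AC = (321, 123, -69), AD = (406, 64, -74).
AC × AD = (-4686, -4260, -29394).
AB · (AC × AD) = 0.
The scalar triple product vanishes, so the four points are coplanar.

Yes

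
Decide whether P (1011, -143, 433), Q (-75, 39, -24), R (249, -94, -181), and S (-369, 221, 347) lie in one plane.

A normal to the plane through P, Q, R is n = PQ × PR = (-89355, -318570, 85470).
The plane has equation n·X = -7773885. For S: n·S = -7773885.
Equal, so S lies in the plane and all four are coplanar.

Yes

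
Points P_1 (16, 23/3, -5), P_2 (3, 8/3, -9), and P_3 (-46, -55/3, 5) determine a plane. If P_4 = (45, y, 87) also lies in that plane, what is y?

38/3

The plane through P_1, P_2, P_3 has equation −154x + 378y + 28z = 294.
Substituting P_4: (378)y + (-4494) = 294, so y = 38/3.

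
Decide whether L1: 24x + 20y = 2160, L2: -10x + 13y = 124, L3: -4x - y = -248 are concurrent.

The three lines meet at one point iff the augmented coefficient matrix [aᵢ bᵢ cᵢ] has rank < 3, i.e. its determinant vanishes.
Here the determinant is 0.
It vanishes, so the lines are concurrent at (50, 48).

Yes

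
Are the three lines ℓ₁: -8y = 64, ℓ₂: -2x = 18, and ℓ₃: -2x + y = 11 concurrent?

No

Intersecting ℓ₁ and ℓ₂: solving the 2×2 system gives (x, y) = (-9, -8).
Substitute into ℓ₃: (-2)(-9) + (1)(-8) = 10.
But ℓ₃ requires 11 ≠ 10, so the three lines have no common point.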